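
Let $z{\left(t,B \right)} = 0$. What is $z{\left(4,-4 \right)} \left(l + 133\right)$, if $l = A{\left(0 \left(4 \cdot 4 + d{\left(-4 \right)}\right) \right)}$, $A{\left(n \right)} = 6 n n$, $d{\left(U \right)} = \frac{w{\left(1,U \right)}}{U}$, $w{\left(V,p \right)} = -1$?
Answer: $0$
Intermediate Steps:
$d{\left(U \right)} = - \frac{1}{U}$
$A{\left(n \right)} = 6 n^{2}$
$l = 0$ ($l = 6 \left(0 \left(4 \cdot 4 - \frac{1}{-4}\right)\right)^{2} = 6 \left(0 \left(16 - - \frac{1}{4}\right)\right)^{2} = 6 \left(0 \left(16 + \frac{1}{4}\right)\right)^{2} = 6 \left(0 \cdot \frac{65}{4}\right)^{2} = 6 \cdot 0^{2} = 6 \cdot 0 = 0$)
$z{\left(4,-4 \right)} \left(l + 133\right) = 0 \left(0 + 133\right) = 0 \cdot 133 = 0$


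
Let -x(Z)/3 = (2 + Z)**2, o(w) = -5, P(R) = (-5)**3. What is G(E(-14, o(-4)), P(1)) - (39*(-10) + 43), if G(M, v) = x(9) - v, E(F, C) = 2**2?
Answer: 109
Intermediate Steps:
P(R) = -125
E(F, C) = 4
x(Z) = -3*(2 + Z)**2
G(M, v) = -363 - v (G(M, v) = -3*(2 + 9)**2 - v = -3*11**2 - v = -3*121 - v = -363 - v)
G(E(-14, o(-4)), P(1)) - (39*(-10) + 43) = (-363 - 1*(-125)) - (39*(-10) + 43) = (-363 + 125) - (-390 + 43) = -238 - 1*(-347) = -238 + 347 = 109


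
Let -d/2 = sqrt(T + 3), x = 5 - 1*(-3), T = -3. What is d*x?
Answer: 0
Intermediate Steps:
x = 8 (x = 5 + 3 = 8)
d = 0 (d = -2*sqrt(-3 + 3) = -2*sqrt(0) = -2*0 = 0)
d*x = 0*8 = 0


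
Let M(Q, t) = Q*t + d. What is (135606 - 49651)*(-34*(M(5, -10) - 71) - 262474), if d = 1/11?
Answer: -244283594270/11 ≈ -2.2208e+10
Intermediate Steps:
d = 1/11 ≈ 0.090909
M(Q, t) = 1/11 + Q*t (M(Q, t) = Q*t + 1/11 = 1/11 + Q*t)
(135606 - 49651)*(-34*(M(5, -10) - 71) - 262474) = (135606 - 49651)*(-34*((1/11 + 5*(-10)) - 71) - 262474) = 85955*(-34*((1/11 - 50) - 71) - 262474) = 85955*(-34*(-549/11 - 71) - 262474) = 85955*(-34*(-1330/11) - 262474) = 85955*(45220/11 - 262474) = 85955*(-2841994/11) = -244283594270/11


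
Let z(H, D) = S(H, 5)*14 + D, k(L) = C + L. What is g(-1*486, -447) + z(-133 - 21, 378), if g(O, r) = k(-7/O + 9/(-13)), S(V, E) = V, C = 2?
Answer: -11225051/6318 ≈ -1776.7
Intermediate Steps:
k(L) = 2 + L
z(H, D) = D + 14*H (z(H, D) = H*14 + D = 14*H + D = D + 14*H)
g(O, r) = 17/13 - 7/O (g(O, r) = 2 + (-7/O + 9/(-13)) = 2 + (-7/O + 9*(-1/13)) = 2 + (-7/O - 9/13) = 2 + (-9/13 - 7/O) = 17/13 - 7/O)
g(-1*486, -447) + z(-133 - 21, 378) = (17/13 - 7/((-1*486))) + (378 + 14*(-133 - 21)) = (17/13 - 7/(-486)) + (378 + 14*(-154)) = (17/13 - 7*(-1/486)) + (378 - 2156) = (17/13 + 7/486) - 1778 = 8353/6318 - 1778 = -11225051/6318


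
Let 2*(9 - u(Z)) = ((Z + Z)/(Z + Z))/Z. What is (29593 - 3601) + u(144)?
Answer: 7488287/288 ≈ 26001.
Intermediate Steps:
u(Z) = 9 - 1/(2*Z) (u(Z) = 9 - (Z + Z)/(Z + Z)/(2*Z) = 9 - (2*Z)/((2*Z))/(2*Z) = 9 - (2*Z)*(1/(2*Z))/(2*Z) = 9 - 1/(2*Z))
(29593 - 3601) + u(144) = (29593 - 3601) + (9 - ½/144) = 25992 + (9 - ½*1/144) = 25992 + (9 - 1/288) = 25992 + 2591/288 = 7488287/288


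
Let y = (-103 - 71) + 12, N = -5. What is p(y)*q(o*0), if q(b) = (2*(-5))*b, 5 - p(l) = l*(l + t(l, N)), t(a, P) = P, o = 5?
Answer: 0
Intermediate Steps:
y = -162 (y = -174 + 12 = -162)
p(l) = 5 - l*(-5 + l) (p(l) = 5 - l*(l - 5) = 5 - l*(-5 + l))
q(b) = -10*b
p(y)*q(o*0) = (5 - 1*(-162)² + 5*(-162))*(-50*0) = (5 - 1*26244 - 810)*(-10*0) = (5 - 26244 - 810)*0 = -27049*0 = 0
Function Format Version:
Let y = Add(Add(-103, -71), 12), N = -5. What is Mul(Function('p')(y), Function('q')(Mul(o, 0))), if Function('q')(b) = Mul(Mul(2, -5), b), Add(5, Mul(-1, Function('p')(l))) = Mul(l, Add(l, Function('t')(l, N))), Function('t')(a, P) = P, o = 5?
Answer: 0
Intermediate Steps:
y = -162 (y = Add(-174, 12) = -162)
Function('p')(l) = Add(5, Mul(-1, l, Add(-5, l))) (Function('p')(l) = Add(5, Mul(-1, Mul(l, Add(l, -5)))) = Add(5, Mul(-1, Mul(l, Add(-5, l)))) = Add(5, Mul(-1, l, Add(-5, l))))
Function('q')(b) = Mul(-10, b)
Mul(Function('p')(y), Function('q')(Mul(o, 0))) = Mul(Add(5, Mul(-1, Pow(-162, 2)), Mul(5, -162)), Mul(-10, Mul(5, 0))) = Mul(Add(5, Mul(-1, 26244), -810), Mul(-10, 0)) = Mul(Add(5, -26244, -810), 0) = Mul(-27049, 0) = 0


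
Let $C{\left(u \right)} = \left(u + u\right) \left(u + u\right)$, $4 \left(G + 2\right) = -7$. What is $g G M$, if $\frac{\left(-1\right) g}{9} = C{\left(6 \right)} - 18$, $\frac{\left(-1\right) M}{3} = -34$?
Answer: $433755$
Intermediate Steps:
$G = - \frac{15}{4}$ ($G = -2 + \frac{1}{4} \left(-7\right) = -2 - \frac{7}{4} = - \frac{15}{4} \approx -3.75$)
$C{\left(u \right)} = 4 u^{2}$ ($C{\left(u \right)} = 2 u 2 u = 4 u^{2}$)
$M = 102$ ($M = \left(-3\right) \left(-34\right) = 102$)
$g = -1134$ ($g = - 9 \left(4 \cdot 6^{2} - 18\right) = - 9 \left(4 \cdot 36 - 18\right) = - 9 \left(144 - 18\right) = \left(-9\right) 126 = -1134$)
$g G M = \left(-1134\right) \left(- \frac{15}{4}\right) 102 = \frac{8505}{2} \cdot 102 = 433755$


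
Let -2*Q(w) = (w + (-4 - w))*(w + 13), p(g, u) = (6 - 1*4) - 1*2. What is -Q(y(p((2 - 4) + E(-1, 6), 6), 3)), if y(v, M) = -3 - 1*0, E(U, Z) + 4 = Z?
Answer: -20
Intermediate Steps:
E(U, Z) = -4 + Z
p(g, u) = 0 (p(g, u) = (6 - 4) - 2 = 2 - 2 = 0)
y(v, M) = -3 (y(v, M) = -3 + 0 = -3)
Q(w) = 26 + 2*w (Q(w) = -(w + (-4 - w))*(w + 13)/2 = -(-2)*(13 + w) = -(-52 - 4*w)/2 = 26 + 2*w)
-Q(y(p((2 - 4) + E(-1, 6), 6), 3)) = -(26 + 2*(-3)) = -(26 - 6) = -1*20 = -20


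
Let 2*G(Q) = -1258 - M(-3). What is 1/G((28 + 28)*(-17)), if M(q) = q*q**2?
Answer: -2/1231 ≈ -0.0016247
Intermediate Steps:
M(q) = q**3
G(Q) = -1231/2 (G(Q) = (-1258 - 1*(-3)**3)/2 = (-1258 - 1*(-27))/2 = (-1258 + 27)/2 = (1/2)*(-1231) = -1231/2)
1/G((28 + 28)*(-17)) = 1/(-1231/2) = -2/1231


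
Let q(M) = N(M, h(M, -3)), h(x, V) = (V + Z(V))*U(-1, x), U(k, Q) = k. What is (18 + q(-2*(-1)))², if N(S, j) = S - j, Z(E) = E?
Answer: 196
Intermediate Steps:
h(x, V) = -2*V (h(x, V) = (V + V)*(-1) = (2*V)*(-1) = -2*V)
q(M) = -6 + M (q(M) = M - (-2)*(-3) = M - 1*6 = M - 6 = -6 + M)
(18 + q(-2*(-1)))² = (18 + (-6 - 2*(-1)))² = (18 + (-6 + 2))² = (18 - 4)² = 14² = 196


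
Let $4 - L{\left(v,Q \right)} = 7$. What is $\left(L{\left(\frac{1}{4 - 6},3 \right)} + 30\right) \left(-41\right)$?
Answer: $-1107$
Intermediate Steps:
$L{\left(v,Q \right)} = -3$ ($L{\left(v,Q \right)} = 4 - 7 = -3$)
$\left(L{\left(\frac{1}{4 - 6},3 \right)} + 30\right) \left(-41\right) = \left(-3 + 30\right) \left(-41\right) = 27 \left(-41\right) = -1107$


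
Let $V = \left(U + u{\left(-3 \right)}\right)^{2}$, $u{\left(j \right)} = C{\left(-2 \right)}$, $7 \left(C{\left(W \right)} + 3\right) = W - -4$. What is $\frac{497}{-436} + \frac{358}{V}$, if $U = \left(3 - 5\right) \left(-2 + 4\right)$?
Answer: $\frac{6550439}{963124} \approx 6.8012$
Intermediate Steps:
$U = -4$ ($U = \left(-2\right) 2 = -4$)
$C{\left(W \right)} = - \frac{17}{7} + \frac{W}{7}$ ($C{\left(W \right)} = -3 + \frac{W - -4}{7} = -3 + \frac{W + 4}{7} = -3 + \frac{4 + W}{7} = -3 + \left(\frac{4}{7} + \frac{W}{7}\right) = - \frac{17}{7} + \frac{W}{7}$)
$u{\left(j \right)} = - \frac{19}{7}$ ($u{\left(j \right)} = - \frac{17}{7} + \frac{1}{7} \left(-2\right) = - \frac{17}{7} - \frac{2}{7} = - \frac{19}{7}$)
$V = \frac{2209}{49}$ ($V = \left(-4 - \frac{19}{7}\right)^{2} = \left(- \frac{47}{7}\right)^{2} = \frac{2209}{49} \approx 45.082$)
$\frac{497}{-436} + \frac{358}{V} = \frac{497}{-436} + \frac{358}{\frac{2209}{49}} = 497 \left(- \frac{1}{436}\right) + 358 \cdot \frac{49}{2209} = - \frac{497}{436} + \frac{17542}{2209} = \frac{6550439}{963124}$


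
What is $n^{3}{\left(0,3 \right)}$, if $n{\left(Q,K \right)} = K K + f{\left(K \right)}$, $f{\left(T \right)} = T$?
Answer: $1728$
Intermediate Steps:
$n{\left(Q,K \right)} = K + K^{2}$ ($n{\left(Q,K \right)} = K K + K = K^{2} + K = K + K^{2}$)
$n^{3}{\left(0,3 \right)} = \left(3 \left(1 + 3\right)\right)^{3} = \left(3 \cdot 4\right)^{3} = 12^{3} = 1728$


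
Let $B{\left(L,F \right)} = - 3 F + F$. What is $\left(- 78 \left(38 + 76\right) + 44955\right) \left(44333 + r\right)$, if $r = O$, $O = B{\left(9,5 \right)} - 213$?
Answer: $1590738930$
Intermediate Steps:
$B{\left(L,F \right)} = - 2 F$
$O = -223$ ($O = \left(-2\right) 5 - 213 = -10 - 213 = -223$)
$r = -223$
$\left(- 78 \left(38 + 76\right) + 44955\right) \left(44333 + r\right) = \left(- 78 \left(38 + 76\right) + 44955\right) \left(44333 - 223\right) = \left(\left(-78\right) 114 + 44955\right) 44110 = \left(-8892 + 44955\right) 44110 = 36063 \cdot 44110 = 1590738930$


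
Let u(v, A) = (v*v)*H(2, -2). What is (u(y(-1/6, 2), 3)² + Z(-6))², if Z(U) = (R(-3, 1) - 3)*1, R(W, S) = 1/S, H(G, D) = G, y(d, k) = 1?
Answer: 4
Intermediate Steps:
Z(U) = -2 (Z(U) = (1/1 - 3)*1 = (1 - 3)*1 = -2*1 = -2)
u(v, A) = 2*v² (u(v, A) = (v*v)*2 = v²*2 = 2*v²)
(u(y(-1/6, 2), 3)² + Z(-6))² = ((2*1²)² - 2)² = ((2*1)² - 2)² = (2² - 2)² = (4 - 2)² = 2² = 4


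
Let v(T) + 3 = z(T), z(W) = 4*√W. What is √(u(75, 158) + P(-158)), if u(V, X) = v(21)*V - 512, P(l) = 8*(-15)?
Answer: √(-857 + 300*√21) ≈ 22.755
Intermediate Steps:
P(l) = -120
v(T) = -3 + 4*√T
u(V, X) = -512 + V*(-3 + 4*√21) (u(V, X) = (-3 + 4*√21)*V - 512 = V*(-3 + 4*√21) - 512 = -512 + V*(-3 + 4*√21))
√(u(75, 158) + P(-158)) = √((-512 - 1*75*(3 - 4*√21)) - 120) = √((-512 + (-225 + 300*√21)) - 120) = √((-737 + 300*√21) - 120) = √(-857 + 300*√21)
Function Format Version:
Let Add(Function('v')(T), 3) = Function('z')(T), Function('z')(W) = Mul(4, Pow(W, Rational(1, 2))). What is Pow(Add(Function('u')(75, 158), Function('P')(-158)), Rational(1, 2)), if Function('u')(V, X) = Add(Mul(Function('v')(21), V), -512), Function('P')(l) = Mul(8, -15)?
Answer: Pow(Add(-857, Mul(300, Pow(21, Rational(1, 2)))), Rational(1, 2)) ≈ 22.755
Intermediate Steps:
Function('P')(l) = -120
Function('v')(T) = Add(-3, Mul(4, Pow(T, Rational(1, 2))))
Function('u')(V, X) = Add(-512, Mul(V, Add(-3, Mul(4, Pow(21, Rational(1, 2)))))) (Function('u')(V, X) = Add(Mul(Add(-3, Mul(4, Pow(21, Rational(1, 2)))), V), -512) = Add(Mul(V, Add(-3, Mul(4, Pow(21, Rational(1, 2))))), -512) = Add(-512, Mul(V, Add(-3, Mul(4, Pow(21, Rational(1, 2)))))))
Pow(Add(Function('u')(75, 158), Function('P')(-158)), Rational(1, 2)) = Pow(Add(Add(-512, Mul(-1, 75, Add(3, Mul(-4, Pow(21, Rational(1, 2)))))), -120), Rational(1, 2)) = Pow(Add(Add(-512, Add(-225, Mul(300, Pow(21, Rational(1, 2))))), -120), Rational(1, 2)) = Pow(Add(Add(-737, Mul(300, Pow(21, Rational(1, 2)))), -120), Rational(1, 2)) = Pow(Add(-857, Mul(300, Pow(21, Rational(1, 2)))), Rational(1, 2))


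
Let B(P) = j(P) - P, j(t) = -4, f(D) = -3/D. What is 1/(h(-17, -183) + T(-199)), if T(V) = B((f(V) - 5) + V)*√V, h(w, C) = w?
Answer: -199/93168160 - 2341*I*√199/93168160 ≈ -2.1359e-6 - 0.00035445*I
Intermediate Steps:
B(P) = -4 - P
T(V) = √V*(1 - V + 3/V) (T(V) = (-4 - ((-3/V - 5) + V))*√V = (-4 - ((-5 - 3/V) + V))*√V = (-4 - (-5 + V - 3/V))*√V = (-4 + (5 - V + 3/V))*√V = (1 - V + 3/V)*√V = √V*(1 - V + 3/V))
1/(h(-17, -183) + T(-199)) = 1/(-17 + (3 - 199*(1 - 1*(-199)))/√(-199)) = 1/(-17 + (-I*√199/199)*(3 - 199*(1 + 199))) = 1/(-17 + (-I*√199/199)*(3 - 199*200)) = 1/(-17 + (-I*√199/199)*(3 - 39800)) = 1/(-17 - I*√199/199*(-39797)) = 1/(-17 + 39797*I*√199/199)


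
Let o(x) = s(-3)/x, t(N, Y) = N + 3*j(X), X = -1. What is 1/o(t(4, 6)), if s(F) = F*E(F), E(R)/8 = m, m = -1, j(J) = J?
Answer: 1/24 ≈ 0.041667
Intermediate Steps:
t(N, Y) = -3 + N (t(N, Y) = N + 3*(-1) = N - 3 = -3 + N)
E(R) = -8 (E(R) = 8*(-1) = -8)
s(F) = -8*F (s(F) = F*(-8) = -8*F)
o(x) = 24/x (o(x) = (-8*(-3))/x = 24/x)
1/o(t(4, 6)) = 1/(24/(-3 + 4)) = 1/(24/1) = 1/(24*1) = 1/24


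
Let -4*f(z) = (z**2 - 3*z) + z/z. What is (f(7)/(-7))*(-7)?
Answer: -29/4 ≈ -7.2500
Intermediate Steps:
f(z) = -1/4 - z**2/4 + 3*z/4 (f(z) = -((z**2 - 3*z) + z/z)/4 = -((z**2 - 3*z) + 1)/4 = -(1 + z**2 - 3*z)/4 = -1/4 - z**2/4 + 3*z/4)
(f(7)/(-7))*(-7) = ((-1/4 - 1/4*7**2 + (3/4)*7)/(-7))*(-7) = -(-1/4 - 1/4*49 + 21/4)/7*(-7) = -(-1/4 - 49/4 + 21/4)/7*(-7) = -1/7*(-29/4)*(-7) = (29/28)*(-7) = -29/4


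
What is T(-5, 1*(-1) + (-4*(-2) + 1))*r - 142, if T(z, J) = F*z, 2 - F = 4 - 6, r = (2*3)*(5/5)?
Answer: -262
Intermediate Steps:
r = 6 (r = 6*(5*(⅕)) = 6*1 = 6)
F = 4 (F = 2 - (4 - 6) = 2 - 1*(-2) = 2 + 2 = 4)
T(z, J) = 4*z
T(-5, 1*(-1) + (-4*(-2) + 1))*r - 142 = (4*(-5))*6 - 142 = -20*6 - 142 = -120 - 142 = -262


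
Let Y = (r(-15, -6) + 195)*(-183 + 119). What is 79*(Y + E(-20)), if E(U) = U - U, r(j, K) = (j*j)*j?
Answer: 16078080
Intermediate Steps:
r(j, K) = j**3 (r(j, K) = j**2*j = j**3)
Y = 203520 (Y = ((-15)**3 + 195)*(-183 + 119) = (-3375 + 195)*(-64) = -3180*(-64) = 203520)
E(U) = 0
79*(Y + E(-20)) = 79*(203520 + 0) = 79*203520 = 16078080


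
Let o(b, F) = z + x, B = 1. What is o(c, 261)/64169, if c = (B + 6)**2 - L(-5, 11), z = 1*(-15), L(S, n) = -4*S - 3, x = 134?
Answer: 17/9167 ≈ 0.0018545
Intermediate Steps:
L(S, n) = -3 - 4*S
z = -15
c = 32 (c = (1 + 6)**2 - (-3 - 4*(-5)) = 7**2 - (-3 + 20) = 49 - 1*17 = 49 - 17 = 32)
o(b, F) = 119 (o(b, F) = -15 + 134 = 119)
o(c, 261)/64169 = 119/64169 = 119*(1/64169) = 17/9167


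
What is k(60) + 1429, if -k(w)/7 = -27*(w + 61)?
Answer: 24298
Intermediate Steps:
k(w) = 11529 + 189*w (k(w) = -(-189)*(w + 61) = -(-189)*(61 + w) = -7*(-1647 - 27*w) = 11529 + 189*w)
k(60) + 1429 = (11529 + 189*60) + 1429 = (11529 + 11340) + 1429 = 22869 + 1429 = 24298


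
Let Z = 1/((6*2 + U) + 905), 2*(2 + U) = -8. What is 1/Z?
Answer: 911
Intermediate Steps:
U = -6 (U = -2 + (1/2)*(-8) = -2 - 4 = -6)
Z = 1/911 (Z = 1/((6*2 - 6) + 905) = 1/((12 - 6) + 905) = 1/(6 + 905) = 1/911 ≈ 0.0010977)
1/Z = 1/(1/911) = 911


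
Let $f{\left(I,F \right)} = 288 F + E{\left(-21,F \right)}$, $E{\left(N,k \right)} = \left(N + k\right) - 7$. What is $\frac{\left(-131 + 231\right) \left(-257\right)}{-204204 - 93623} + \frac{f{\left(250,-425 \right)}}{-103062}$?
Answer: $\frac{13079211277}{10231548758} \approx 1.2783$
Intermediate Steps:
$E{\left(N,k \right)} = -7 + N + k$
$f{\left(I,F \right)} = -28 + 289 F$ ($f{\left(I,F \right)} = 288 F - \left(28 - F\right) = 288 F + \left(-28 + F\right) = -28 + 289 F$)
$\frac{\left(-131 + 231\right) \left(-257\right)}{-204204 - 93623} + \frac{f{\left(250,-425 \right)}}{-103062} = \frac{\left(-131 + 231\right) \left(-257\right)}{-204204 - 93623} + \frac{-28 + 289 \left(-425\right)}{-103062} = \frac{100 \left(-257\right)}{-204204 - 93623} + \left(-28 - 122825\right) \left(- \frac{1}{103062}\right) = - \frac{25700}{-297827} - - \frac{40951}{34354} = \left(-25700\right) \left(- \frac{1}{297827}\right) + \frac{40951}{34354} = \frac{25700}{297827} + \frac{40951}{34354} = \frac{13079211277}{10231548758}$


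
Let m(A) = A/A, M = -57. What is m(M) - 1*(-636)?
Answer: 637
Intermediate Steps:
m(A) = 1
m(M) - 1*(-636) = 1 - 1*(-636) = 1 + 636 = 637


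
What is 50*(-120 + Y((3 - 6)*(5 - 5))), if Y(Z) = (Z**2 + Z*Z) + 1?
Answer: -5950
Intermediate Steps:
Y(Z) = 1 + 2*Z**2 (Y(Z) = (Z**2 + Z**2) + 1 = 2*Z**2 + 1 = 1 + 2*Z**2)
50*(-120 + Y((3 - 6)*(5 - 5))) = 50*(-120 + (1 + 2*((3 - 6)*(5 - 5))**2)) = 50*(-120 + (1 + 2*(-3*0)**2)) = 50*(-120 + (1 + 2*0**2)) = 50*(-120 + (1 + 2*0)) = 50*(-120 + (1 + 0)) = 50*(-120 + 1) = 50*(-119) = -5950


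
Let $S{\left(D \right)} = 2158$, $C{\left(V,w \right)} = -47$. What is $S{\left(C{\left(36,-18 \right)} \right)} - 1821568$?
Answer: $-1819410$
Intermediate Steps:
$S{\left(C{\left(36,-18 \right)} \right)} - 1821568 = 2158 - 1821568 = -1819410$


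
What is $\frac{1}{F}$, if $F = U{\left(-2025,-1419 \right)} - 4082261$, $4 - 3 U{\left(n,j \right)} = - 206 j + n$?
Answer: $- \frac{3}{12537068} \approx -2.3929 \cdot 10^{-7}$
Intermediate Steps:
$U{\left(n,j \right)} = \frac{4}{3} - \frac{n}{3} + \frac{206 j}{3}$ ($U{\left(n,j \right)} = \frac{4}{3} - \frac{- 206 j + n}{3} = \frac{4}{3} - \frac{n - 206 j}{3} = \frac{4}{3} + \left(- \frac{n}{3} + \frac{206 j}{3}\right) = \frac{4}{3} - \frac{n}{3} + \frac{206 j}{3}$)
$F = - \frac{12537068}{3}$ ($F = \left(\frac{4}{3} - -675 + \frac{206}{3} \left(-1419\right)\right) - 4082261 = \left(\frac{4}{3} + 675 - 97438\right) - 4082261 = - \frac{290285}{3} - 4082261 = - \frac{12537068}{3} \approx -4.179 \cdot 10^{6}$)
$\frac{1}{F} = \frac{1}{- \frac{12537068}{3}} = - \frac{3}{12537068}$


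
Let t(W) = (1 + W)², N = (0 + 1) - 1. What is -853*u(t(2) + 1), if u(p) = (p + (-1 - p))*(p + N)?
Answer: 8530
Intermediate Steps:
N = 0 (N = 1 - 1 = 0)
u(p) = -p (u(p) = (p + (-1 - p))*(p + 0) = -p)
-853*u(t(2) + 1) = -(-853)*((1 + 2)² + 1) = -(-853)*(3² + 1) = -(-853)*(9 + 1) = -(-853)*10 = -853*(-10) = 8530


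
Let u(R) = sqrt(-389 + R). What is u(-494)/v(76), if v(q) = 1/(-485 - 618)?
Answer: -1103*I*sqrt(883) ≈ -32776.0*I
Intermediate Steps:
v(q) = -1/1103 (v(q) = 1/(-1103) = -1/1103)
u(-494)/v(76) = sqrt(-389 - 494)/(-1/1103) = sqrt(-883)*(-1103) = (I*sqrt(883))*(-1103) = -1103*I*sqrt(883)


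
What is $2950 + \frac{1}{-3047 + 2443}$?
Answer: $\frac{1781799}{604} \approx 2950.0$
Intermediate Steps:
$2950 + \frac{1}{-3047 + 2443} = 2950 + \frac{1}{-604} = 2950 - \frac{1}{604} = \frac{1781799}{604}$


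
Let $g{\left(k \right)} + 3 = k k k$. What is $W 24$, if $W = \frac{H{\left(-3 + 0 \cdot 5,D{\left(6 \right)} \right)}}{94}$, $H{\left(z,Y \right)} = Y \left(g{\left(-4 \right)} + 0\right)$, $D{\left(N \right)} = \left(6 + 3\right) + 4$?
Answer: $- \frac{10452}{47} \approx -222.38$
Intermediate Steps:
$g{\left(k \right)} = -3 + k^{3}$ ($g{\left(k \right)} = -3 + k k k = -3 + k^{2} k = -3 + k^{3}$)
$D{\left(N \right)} = 13$ ($D{\left(N \right)} = 9 + 4 = 13$)
$H{\left(z,Y \right)} = - 67 Y$ ($H{\left(z,Y \right)} = Y \left(\left(-3 + \left(-4\right)^{3}\right) + 0\right) = Y \left(\left(-3 - 64\right) + 0\right) = Y \left(-67 + 0\right) = Y \left(-67\right) = - 67 Y$)
$W = - \frac{871}{94}$ ($W = \frac{\left(-67\right) 13}{94} = \left(-871\right) \frac{1}{94} = - \frac{871}{94} \approx -9.266$)
$W 24 = \left(- \frac{871}{94}\right) 24 = - \frac{10452}{47}$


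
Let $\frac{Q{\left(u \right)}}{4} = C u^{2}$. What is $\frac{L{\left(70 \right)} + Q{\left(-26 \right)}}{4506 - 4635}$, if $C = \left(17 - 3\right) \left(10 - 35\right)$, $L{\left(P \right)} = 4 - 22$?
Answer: $\frac{946418}{129} \approx 7336.6$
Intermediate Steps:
$L{\left(P \right)} = -18$
$C = -350$ ($C = 14 \left(-25\right) = -350$)
$Q{\left(u \right)} = - 1400 u^{2}$ ($Q{\left(u \right)} = 4 \left(- 350 u^{2}\right) = - 1400 u^{2}$)
$\frac{L{\left(70 \right)} + Q{\left(-26 \right)}}{4506 - 4635} = \frac{-18 - 1400 \left(-26\right)^{2}}{4506 - 4635} = \frac{-18 - 946400}{-129} = \left(-18 - 946400\right) \left(- \frac{1}{129}\right) = \left(-946418\right) \left(- \frac{1}{129}\right) = \frac{946418}{129}$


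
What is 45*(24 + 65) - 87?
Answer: 3918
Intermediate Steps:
45*(24 + 65) - 87 = 45*89 - 87 = 4005 - 87 = 3918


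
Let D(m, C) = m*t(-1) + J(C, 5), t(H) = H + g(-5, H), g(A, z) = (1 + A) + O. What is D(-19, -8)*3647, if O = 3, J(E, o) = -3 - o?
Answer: 109410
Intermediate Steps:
g(A, z) = 4 + A (g(A, z) = (1 + A) + 3 = 4 + A)
t(H) = -1 + H (t(H) = H + (4 - 5) = H - 1 = -1 + H)
D(m, C) = -8 - 2*m (D(m, C) = m*(-1 - 1) + (-3 - 1*5) = m*(-2) + (-3 - 5) = -2*m - 8 = -8 - 2*m)
D(-19, -8)*3647 = (-8 - 2*(-19))*3647 = (-8 + 38)*3647 = 30*3647 = 109410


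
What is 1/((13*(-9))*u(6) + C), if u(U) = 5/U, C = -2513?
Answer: -2/5221 ≈ -0.00038307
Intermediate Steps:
1/((13*(-9))*u(6) + C) = 1/((13*(-9))*(5/6) - 2513) = 1/(-585/6 - 2513) = 1/(-117*⅚ - 2513) = 1/(-195/2 - 2513) = 1/(-5221/2) = -2/5221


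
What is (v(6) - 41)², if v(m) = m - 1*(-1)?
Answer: 1156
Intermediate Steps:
v(m) = 1 + m (v(m) = m + 1 = 1 + m)
(v(6) - 41)² = ((1 + 6) - 41)² = (7 - 41)² = (-34)² = 1156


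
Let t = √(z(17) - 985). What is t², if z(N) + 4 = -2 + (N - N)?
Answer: -991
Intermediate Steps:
z(N) = -6 (z(N) = -4 + (-2 + (N - N)) = -4 + (-2 + 0) = -4 - 2 = -6)
t = I*√991 (t = √(-6 - 985) = √(-991) = I*√991 ≈ 31.48*I)
t² = (I*√991)² = -991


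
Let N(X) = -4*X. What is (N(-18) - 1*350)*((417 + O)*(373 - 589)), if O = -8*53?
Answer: -420336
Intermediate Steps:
O = -424
(N(-18) - 1*350)*((417 + O)*(373 - 589)) = (-4*(-18) - 1*350)*((417 - 424)*(373 - 589)) = (72 - 350)*(-7*(-216)) = -278*1512 = -420336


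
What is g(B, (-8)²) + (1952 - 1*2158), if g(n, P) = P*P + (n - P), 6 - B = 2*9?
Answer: 3814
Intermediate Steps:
B = -12 (B = 6 - 2*9 = 6 - 1*18 = 6 - 18 = -12)
g(n, P) = n + P² - P (g(n, P) = P² + (n - P) = n + P² - P)
g(B, (-8)²) + (1952 - 1*2158) = (-12 + ((-8)²)² - 1*(-8)²) + (1952 - 1*2158) = (-12 + 64² - 1*64) + (1952 - 2158) = (-12 + 4096 - 64) - 206 = 4020 - 206 = 3814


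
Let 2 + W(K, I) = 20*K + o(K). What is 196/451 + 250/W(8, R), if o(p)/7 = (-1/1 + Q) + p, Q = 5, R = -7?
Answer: 7281/4961 ≈ 1.4676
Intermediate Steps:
o(p) = 28 + 7*p (o(p) = 7*((-1/1 + 5) + p) = 7*((-1*1 + 5) + p) = 7*((-1 + 5) + p) = 7*(4 + p) = 28 + 7*p)
W(K, I) = 26 + 27*K (W(K, I) = -2 + (20*K + (28 + 7*K)) = -2 + (28 + 27*K) = 26 + 27*K)
196/451 + 250/W(8, R) = 196/451 + 250/(26 + 27*8) = 196*(1/451) + 250/(26 + 216) = 196/451 + 250/242 = 196/451 + 250*(1/242) = 196/451 + 125/121 = 7281/4961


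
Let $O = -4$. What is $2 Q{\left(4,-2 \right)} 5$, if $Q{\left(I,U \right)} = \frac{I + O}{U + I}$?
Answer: $0$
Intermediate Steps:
$Q{\left(I,U \right)} = \frac{-4 + I}{I + U}$ ($Q{\left(I,U \right)} = \frac{I - 4}{U + I} = \frac{-4 + I}{I + U}$)
$2 Q{\left(4,-2 \right)} 5 = 2 \frac{-4 + 4}{4 - 2} \cdot 5 = 2 \cdot \frac{1}{2} \cdot 0 \cdot 5 = 2 \cdot 0 \cdot 5 = 0 \cdot 5 = 0$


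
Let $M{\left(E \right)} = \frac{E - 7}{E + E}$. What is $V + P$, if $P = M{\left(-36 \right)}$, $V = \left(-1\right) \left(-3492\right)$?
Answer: $\frac{251467}{72} \approx 3492.6$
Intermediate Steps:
$M{\left(E \right)} = \frac{-7 + E}{2 E}$
$V = 3492$
$P = \frac{43}{72}$ ($P = \frac{-7 - 36}{2 \left(-36\right)} = \frac{1}{2} \left(- \frac{1}{36}\right) \left(-43\right) = \frac{43}{72} \approx 0.59722$)
$V + P = 3492 + \frac{43}{72} = \frac{251467}{72}$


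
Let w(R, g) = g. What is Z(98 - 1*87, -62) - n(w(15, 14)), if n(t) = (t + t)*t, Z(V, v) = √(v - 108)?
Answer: -392 + I*√170 ≈ -392.0 + 13.038*I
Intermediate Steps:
Z(V, v) = √(-108 + v)
n(t) = 2*t² (n(t) = (2*t)*t = 2*t²)
Z(98 - 1*87, -62) - n(w(15, 14)) = √(-108 - 62) - 2*14² = √(-170) - 2*196 = I*√170 - 1*392 = I*√170 - 392 = -392 + I*√170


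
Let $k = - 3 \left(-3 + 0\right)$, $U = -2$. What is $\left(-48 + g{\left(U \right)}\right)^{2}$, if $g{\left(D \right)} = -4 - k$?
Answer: $3721$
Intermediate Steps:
$k = 9$ ($k = \left(-3\right) \left(-3\right) = 9$)
$g{\left(D \right)} = -13$ ($g{\left(D \right)} = -4 - 9 = -13$)
$\left(-48 + g{\left(U \right)}\right)^{2} = \left(-48 - 13\right)^{2} = \left(-61\right)^{2} = 3721$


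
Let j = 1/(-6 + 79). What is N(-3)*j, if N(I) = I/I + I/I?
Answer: 2/73 ≈ 0.027397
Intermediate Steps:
N(I) = 2 (N(I) = 1 + 1 = 2)
j = 1/73 ≈ 0.013699
N(-3)*j = 2*(1/73) = 2/73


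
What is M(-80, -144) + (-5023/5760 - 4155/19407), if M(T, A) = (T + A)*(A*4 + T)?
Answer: 5475304567973/37261440 ≈ 1.4694e+5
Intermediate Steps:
M(T, A) = (A + T)*(T + 4*A) (M(T, A) = (A + T)*(4*A + T) = (A + T)*(T + 4*A))
M(-80, -144) + (-5023/5760 - 4155/19407) = ((-80)² + 4*(-144)² + 5*(-144)*(-80)) + (-5023/5760 - 4155/19407) = (6400 + 4*20736 + 57600) + (-5023*1/5760 - 4155*1/19407) = (6400 + 82944 + 57600) + (-5023/5760 - 1385/6469) = 146944 - 40471387/37261440 = 5475304567973/37261440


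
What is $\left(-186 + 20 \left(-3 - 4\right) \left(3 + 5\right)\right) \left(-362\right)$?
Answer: $472772$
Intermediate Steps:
$\left(-186 + 20 \left(-3 - 4\right) \left(3 + 5\right)\right) \left(-362\right) = \left(-186 + 20 \left(-3 - 4\right) 8\right) \left(-362\right) = \left(-186 + 20 \left(\left(-7\right) 8\right)\right) \left(-362\right) = \left(-186 + 20 \left(-56\right)\right) \left(-362\right) = \left(-186 - 1120\right) \left(-362\right) = \left(-1306\right) \left(-362\right) = 472772$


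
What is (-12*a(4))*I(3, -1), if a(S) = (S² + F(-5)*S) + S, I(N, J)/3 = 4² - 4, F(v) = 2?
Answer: -12096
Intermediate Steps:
I(N, J) = 36 (I(N, J) = 3*(4² - 4) = 3*(16 - 4) = 3*12 = 36)
a(S) = S² + 3*S (a(S) = (S² + 2*S) + S = S² + 3*S)
(-12*a(4))*I(3, -1) = -48*(3 + 4)*36 = -48*7*36 = -12*28*36 = -336*36 = -12096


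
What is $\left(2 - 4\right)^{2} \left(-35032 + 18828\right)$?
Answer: $-64816$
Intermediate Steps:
$\left(2 - 4\right)^{2} \left(-35032 + 18828\right) = \left(2 - 4\right)^{2} \left(-16204\right) = \left(-2\right)^{2} \left(-16204\right) = 4 \left(-16204\right) = -64816$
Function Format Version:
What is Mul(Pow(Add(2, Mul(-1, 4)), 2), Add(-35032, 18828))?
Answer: -64816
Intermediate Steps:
Mul(Pow(Add(2, Mul(-1, 4)), 2), Add(-35032, 18828)) = Mul(Pow(Add(2, -4), 2), -16204) = Mul(Pow(-2, 2), -16204) = Mul(4, -16204) = -64816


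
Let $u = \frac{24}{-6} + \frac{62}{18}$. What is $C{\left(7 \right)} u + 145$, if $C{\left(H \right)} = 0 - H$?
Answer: $\frac{1340}{9} \approx 148.89$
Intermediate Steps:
$C{\left(H \right)} = - H$
$u = - \frac{5}{9}$ ($u = 24 \left(- \frac{1}{6}\right) + 62 \cdot \frac{1}{18} = -4 + \frac{31}{9} = - \frac{5}{9} \approx -0.55556$)
$C{\left(7 \right)} u + 145 = \left(-1\right) 7 \left(- \frac{5}{9}\right) + 145 = \left(-7\right) \left(- \frac{5}{9}\right) + 145 = \frac{35}{9} + 145 = \frac{1340}{9}$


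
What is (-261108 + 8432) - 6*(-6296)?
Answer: -214900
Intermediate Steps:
(-261108 + 8432) - 6*(-6296) = -252676 + 37776 = -214900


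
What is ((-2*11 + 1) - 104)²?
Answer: 15625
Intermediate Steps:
((-2*11 + 1) - 104)² = ((-22 + 1) - 104)² = (-21 - 104)² = (-125)² = 15625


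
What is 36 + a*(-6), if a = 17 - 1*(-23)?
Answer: -204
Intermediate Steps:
a = 40 (a = 17 + 23 = 40)
36 + a*(-6) = 36 + 40*(-6) = 36 - 240 = -204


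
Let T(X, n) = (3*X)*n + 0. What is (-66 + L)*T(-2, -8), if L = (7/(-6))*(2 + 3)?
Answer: -3448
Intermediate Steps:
T(X, n) = 3*X*n (T(X, n) = 3*X*n + 0 = 3*X*n)
L = -35/6 (L = (7*(-1/6))*5 = -7/6*5 = -35/6 ≈ -5.8333)
(-66 + L)*T(-2, -8) = (-66 - 35/6)*(3*(-2)*(-8)) = -431/6*48 = -3448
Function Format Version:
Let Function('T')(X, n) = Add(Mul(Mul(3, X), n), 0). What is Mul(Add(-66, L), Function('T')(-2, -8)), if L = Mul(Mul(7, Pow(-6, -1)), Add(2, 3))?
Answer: -3448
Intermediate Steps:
Function('T')(X, n) = Mul(3, X, n) (Function('T')(X, n) = Add(Mul(3, X, n), 0) = Mul(3, X, n))
L = Rational(-35, 6) (L = Mul(Mul(7, Rational(-1, 6)), 5) = Mul(Rational(-7, 6), 5) = Rational(-35, 6) ≈ -5.8333)
Mul(Add(-66, L), Function('T')(-2, -8)) = Mul(Add(-66, Rational(-35, 6)), Mul(3, -2, -8)) = Mul(Rational(-431, 6), 48) = -3448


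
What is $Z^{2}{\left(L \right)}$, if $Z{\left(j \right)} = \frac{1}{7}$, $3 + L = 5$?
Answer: $\frac{1}{49} \approx 0.020408$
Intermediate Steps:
$L = 2$ ($L = -3 + 5 = 2$)
$Z{\left(j \right)} = \frac{1}{7}$
$Z^{2}{\left(L \right)} = \left(\frac{1}{7}\right)^{2} = \frac{1}{49}$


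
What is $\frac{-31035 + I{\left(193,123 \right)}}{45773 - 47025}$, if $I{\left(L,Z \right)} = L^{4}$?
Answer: $- \frac{693728483}{626} \approx -1.1082 \cdot 10^{6}$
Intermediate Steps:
$\frac{-31035 + I{\left(193,123 \right)}}{45773 - 47025} = \frac{-31035 + 193^{4}}{45773 - 47025} = \frac{-31035 + 1387488001}{-1252} = 1387456966 \left(- \frac{1}{1252}\right) = - \frac{693728483}{626}$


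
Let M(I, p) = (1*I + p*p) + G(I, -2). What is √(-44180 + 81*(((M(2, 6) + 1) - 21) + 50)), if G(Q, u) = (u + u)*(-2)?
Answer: 14*I*√194 ≈ 195.0*I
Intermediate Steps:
G(Q, u) = -4*u (G(Q, u) = (2*u)*(-2) = -4*u)
M(I, p) = 8 + I + p² (M(I, p) = (1*I + p*p) - 4*(-2) = (I + p²) + 8 = 8 + I + p²)
√(-44180 + 81*(((M(2, 6) + 1) - 21) + 50)) = √(-44180 + 81*((((8 + 2 + 6²) + 1) - 21) + 50)) = √(-44180 + 81*((((8 + 2 + 36) + 1) - 21) + 50)) = √(-44180 + 81*(((46 + 1) - 21) + 50)) = √(-44180 + 81*((47 - 21) + 50)) = √(-44180 + 81*(26 + 50)) = √(-44180 + 81*76) = √(-44180 + 6156) = √(-38024) = 14*I*√194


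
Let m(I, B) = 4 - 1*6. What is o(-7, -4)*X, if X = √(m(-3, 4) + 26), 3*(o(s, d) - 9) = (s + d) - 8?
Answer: 16*√6/3 ≈ 13.064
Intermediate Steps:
m(I, B) = -2 (m(I, B) = 4 - 6 = -2)
o(s, d) = 19/3 + d/3 + s/3 (o(s, d) = 9 + ((s + d) - 8)/3 = 9 + ((d + s) - 8)/3 = 9 + (-8 + d + s)/3 = 9 + (-8/3 + d/3 + s/3) = 19/3 + d/3 + s/3)
X = 2*√6 (X = √(-2 + 26) = √24 = 2*√6 ≈ 4.8990)
o(-7, -4)*X = (19/3 + (⅓)*(-4) + (⅓)*(-7))*(2*√6) = (19/3 - 4/3 - 7/3)*(2*√6) = 8*(2*√6)/3 = 16*√6/3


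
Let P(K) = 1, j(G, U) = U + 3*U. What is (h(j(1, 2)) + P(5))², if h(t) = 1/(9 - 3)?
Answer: 49/36 ≈ 1.3611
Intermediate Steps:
j(G, U) = 4*U
h(t) = ⅙ (h(t) = 1/6 = ⅙)
(h(j(1, 2)) + P(5))² = (⅙ + 1)² = (7/6)² = 49/36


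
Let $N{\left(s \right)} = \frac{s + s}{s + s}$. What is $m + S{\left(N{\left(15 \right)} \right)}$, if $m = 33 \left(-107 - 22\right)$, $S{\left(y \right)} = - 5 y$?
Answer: $-4262$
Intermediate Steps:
$N{\left(s \right)} = 1$ ($N{\left(s \right)} = \frac{2 s}{2 s} = 2 s \frac{1}{2 s} = 1$)
$m = -4257$ ($m = 33 \left(-129\right) = -4257$)
$m + S{\left(N{\left(15 \right)} \right)} = -4257 - 5 = -4262$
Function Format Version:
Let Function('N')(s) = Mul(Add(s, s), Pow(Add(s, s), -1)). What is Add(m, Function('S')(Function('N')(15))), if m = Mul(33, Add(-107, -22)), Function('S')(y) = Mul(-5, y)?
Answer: -4262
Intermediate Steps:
Function('N')(s) = 1 (Function('N')(s) = Mul(Mul(2, s), Pow(Mul(2, s), -1)) = Mul(Mul(2, s), Mul(Rational(1, 2), Pow(s, -1))) = 1)
m = -4257 (m = Mul(33, -129) = -4257)
Add(m, Function('S')(Function('N')(15))) = Add(-4257, Mul(-5, 1)) = Add(-4257, -5) = -4262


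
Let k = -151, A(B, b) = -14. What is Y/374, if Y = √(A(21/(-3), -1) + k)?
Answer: I*√165/374 ≈ 0.034346*I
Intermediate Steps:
Y = I*√165 (Y = √(-14 - 151) = √(-165) = I*√165 ≈ 12.845*I)
Y/374 = (I*√165)/374 = (I*√165)*(1/374) = I*√165/374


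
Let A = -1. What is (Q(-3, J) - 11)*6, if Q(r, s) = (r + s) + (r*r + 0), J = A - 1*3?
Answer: -54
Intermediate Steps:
J = -4 (J = -1 - 1*3 = -1 - 3 = -4)
Q(r, s) = r + s + r² (Q(r, s) = (r + s) + (r² + 0) = (r + s) + r² = r + s + r²)
(Q(-3, J) - 11)*6 = ((-3 - 4 + (-3)²) - 11)*6 = ((-3 - 4 + 9) - 11)*6 = (2 - 11)*6 = -9*6 = -54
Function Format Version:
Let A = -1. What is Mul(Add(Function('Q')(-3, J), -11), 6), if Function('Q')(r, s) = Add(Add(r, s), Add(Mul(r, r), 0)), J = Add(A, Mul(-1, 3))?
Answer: -54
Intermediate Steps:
J = -4 (J = Add(-1, Mul(-1, 3)) = Add(-1, -3) = -4)
Function('Q')(r, s) = Add(r, s, Pow(r, 2)) (Function('Q')(r, s) = Add(Add(r, s), Add(Pow(r, 2), 0)) = Add(Add(r, s), Pow(r, 2)) = Add(r, s, Pow(r, 2)))
Mul(Add(Function('Q')(-3, J), -11), 6) = Mul(Add(Add(-3, -4, Pow(-3, 2)), -11), 6) = Mul(Add(Add(-3, -4, 9), -11), 6) = Mul(Add(2, -11), 6) = Mul(-9, 6) = -54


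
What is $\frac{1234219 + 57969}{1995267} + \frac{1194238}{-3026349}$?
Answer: $\frac{509262730022}{2012791430061} \approx 0.25301$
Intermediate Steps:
$\frac{1234219 + 57969}{1995267} + \frac{1194238}{-3026349} = 1292188 \cdot \frac{1}{1995267} + 1194238 \left(- \frac{1}{3026349}\right) = \frac{1292188}{1995267} - \frac{1194238}{3026349} = \frac{509262730022}{2012791430061}$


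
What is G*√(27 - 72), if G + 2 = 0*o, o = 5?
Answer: -6*I*√5 ≈ -13.416*I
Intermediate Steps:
G = -2 (G = -2 + 0*5 = -2 + 0 = -2)
G*√(27 - 72) = -2*√(27 - 72) = -6*I*√5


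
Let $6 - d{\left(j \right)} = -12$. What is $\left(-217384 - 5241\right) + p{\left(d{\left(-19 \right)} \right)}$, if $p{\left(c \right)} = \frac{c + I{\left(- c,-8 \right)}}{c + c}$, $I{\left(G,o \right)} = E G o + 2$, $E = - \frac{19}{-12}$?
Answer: $- \frac{2003563}{9} \approx -2.2262 \cdot 10^{5}$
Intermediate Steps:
$E = \frac{19}{12}$ ($E = \left(-19\right) \left(- \frac{1}{12}\right) = \frac{19}{12} \approx 1.5833$)
$d{\left(j \right)} = 18$ ($d{\left(j \right)} = 6 - -12 = 6 + 12 = 18$)
$I{\left(G,o \right)} = 2 + \frac{19 G o}{12}$ ($I{\left(G,o \right)} = \frac{19 G}{12} o + 2 = \frac{19 G o}{12} + 2 = 2 + \frac{19 G o}{12}$)
$p{\left(c \right)} = \frac{2 + \frac{41 c}{3}}{2 c}$ ($p{\left(c \right)} = \frac{c + \left(2 + \frac{19}{12} \left(- c\right) \left(-8\right)\right)}{c + c} = \frac{c + \left(2 + \frac{38 c}{3}\right)}{2 c} = \left(2 + \frac{41 c}{3}\right) \frac{1}{2 c} = \frac{2 + \frac{41 c}{3}}{2 c}$)
$\left(-217384 - 5241\right) + p{\left(d{\left(-19 \right)} \right)} = \left(-217384 - 5241\right) + \left(\frac{41}{6} + \frac{1}{18}\right) = -222625 + \frac{62}{9} = - \frac{2003563}{9}$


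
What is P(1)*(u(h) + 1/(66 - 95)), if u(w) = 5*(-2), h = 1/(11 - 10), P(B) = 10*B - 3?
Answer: -2037/29 ≈ -70.241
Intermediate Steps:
P(B) = -3 + 10*B
h = 1 (h = 1/1 = 1)
u(w) = -10
P(1)*(u(h) + 1/(66 - 95)) = (-3 + 10*1)*(-10 + 1/(66 - 95)) = (-3 + 10)*(-10 + 1/(-29)) = 7*(-10 - 1/29) = 7*(-291/29) = -2037/29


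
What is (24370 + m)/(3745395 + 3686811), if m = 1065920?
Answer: 181715/1238701 ≈ 0.14670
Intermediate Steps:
(24370 + m)/(3745395 + 3686811) = (24370 + 1065920)/(3745395 + 3686811) = 1090290/7432206 = 1090290*(1/7432206) = 181715/1238701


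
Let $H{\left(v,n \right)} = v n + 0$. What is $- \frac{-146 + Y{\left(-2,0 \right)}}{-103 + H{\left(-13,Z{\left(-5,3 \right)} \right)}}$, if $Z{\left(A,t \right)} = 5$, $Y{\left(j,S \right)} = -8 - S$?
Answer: $- \frac{11}{12} \approx -0.91667$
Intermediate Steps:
$H{\left(v,n \right)} = n v$ ($H{\left(v,n \right)} = n v + 0 = n v$)
$- \frac{-146 + Y{\left(-2,0 \right)}}{-103 + H{\left(-13,Z{\left(-5,3 \right)} \right)}} = - \frac{-146 - 8}{-103 + 5 \left(-13\right)} = - \frac{-146 + \left(-8 + 0\right)}{-103 - 65} = - \frac{-146 - 8}{-168} = - \frac{\left(-154\right) \left(-1\right)}{168} = \left(-1\right) \frac{11}{12} = - \frac{11}{12}$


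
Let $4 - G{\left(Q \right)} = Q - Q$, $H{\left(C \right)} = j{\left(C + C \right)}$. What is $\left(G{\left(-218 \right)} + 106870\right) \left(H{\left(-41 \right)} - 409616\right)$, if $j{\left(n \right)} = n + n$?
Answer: $-43794827720$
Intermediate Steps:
$j{\left(n \right)} = 2 n$
$H{\left(C \right)} = 4 C$ ($H{\left(C \right)} = 2 \left(C + C\right) = 2 \cdot 2 C = 4 C$)
$G{\left(Q \right)} = 4$ ($G{\left(Q \right)} = 4 - \left(Q - Q\right) = 4 - 0 = 4 + 0 = 4$)
$\left(G{\left(-218 \right)} + 106870\right) \left(H{\left(-41 \right)} - 409616\right) = \left(4 + 106870\right) \left(4 \left(-41\right) - 409616\right) = 106874 \left(-164 - 409616\right) = 106874 \left(-409780\right) = -43794827720$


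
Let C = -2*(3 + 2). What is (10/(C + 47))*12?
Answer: 120/37 ≈ 3.2432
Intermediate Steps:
C = -10 (C = -2*5 = -10)
(10/(C + 47))*12 = (10/(-10 + 47))*12 = (10/37)*12 = 120/37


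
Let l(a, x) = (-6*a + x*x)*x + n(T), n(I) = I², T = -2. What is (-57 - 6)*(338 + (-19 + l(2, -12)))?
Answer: 79443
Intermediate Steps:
l(a, x) = 4 + x*(x² - 6*a) (l(a, x) = (-6*a + x*x)*x + (-2)² = (-6*a + x²)*x + 4 = (x² - 6*a)*x + 4 = x*(x² - 6*a) + 4 = 4 + x*(x² - 6*a))
(-57 - 6)*(338 + (-19 + l(2, -12))) = (-57 - 6)*(338 + (-19 + (4 + (-12)³ - 6*2*(-12)))) = -63*(338 + (-19 + (4 - 1728 + 144))) = -63*(338 + (-19 - 1580)) = -63*(338 - 1599) = -63*(-1261) = 79443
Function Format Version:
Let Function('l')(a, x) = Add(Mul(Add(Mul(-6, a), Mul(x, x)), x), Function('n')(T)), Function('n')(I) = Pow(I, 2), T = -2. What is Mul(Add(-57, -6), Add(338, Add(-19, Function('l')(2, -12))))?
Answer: 79443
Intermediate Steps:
Function('l')(a, x) = Add(4, Mul(x, Add(Pow(x, 2), Mul(-6, a)))) (Function('l')(a, x) = Add(Mul(Add(Mul(-6, a), Mul(x, x)), x), Pow(-2, 2)) = Add(Mul(Add(Mul(-6, a), Pow(x, 2)), x), 4) = Add(Mul(Add(Pow(x, 2), Mul(-6, a)), x), 4) = Add(Mul(x, Add(Pow(x, 2), Mul(-6, a))), 4) = Add(4, Mul(x, Add(Pow(x, 2), Mul(-6, a)))))
Mul(Add(-57, -6), Add(338, Add(-19, Function('l')(2, -12)))) = Mul(Add(-57, -6), Add(338, Add(-19, Add(4, Pow(-12, 3), Mul(-6, 2, -12))))) = Mul(-63, Add(338, Add(-19, Add(4, -1728, 144)))) = Mul(-63, Add(338, Add(-19, -1580))) = Mul(-63, Add(338, -1599)) = Mul(-63, -1261) = 79443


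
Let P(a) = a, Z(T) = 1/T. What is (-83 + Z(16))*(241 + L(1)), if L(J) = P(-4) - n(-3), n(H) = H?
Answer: -19905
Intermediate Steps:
L(J) = -1 (L(J) = -4 - 1*(-3) = -4 + 3 = -1)
(-83 + Z(16))*(241 + L(1)) = (-83 + 1/16)*(241 - 1) = (-83 + 1/16)*240 = -1327/16*240 = -19905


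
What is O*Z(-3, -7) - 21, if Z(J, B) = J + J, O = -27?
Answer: 141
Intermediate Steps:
Z(J, B) = 2*J
O*Z(-3, -7) - 21 = -54*(-3) - 21 = -27*(-6) - 21 = 162 - 21 = 141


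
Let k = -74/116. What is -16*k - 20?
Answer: -284/29 ≈ -9.7931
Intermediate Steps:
k = -37/58 (k = -74*1/116 = -37/58 ≈ -0.63793)
-16*k - 20 = -16*(-37/58) - 20 = 296/29 - 20 = -284/29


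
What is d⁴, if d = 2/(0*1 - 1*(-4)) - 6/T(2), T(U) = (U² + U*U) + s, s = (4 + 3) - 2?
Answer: 1/456976 ≈ 2.1883e-6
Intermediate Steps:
s = 5 (s = 7 - 2 = 5)
T(U) = 5 + 2*U² (T(U) = (U² + U*U) + 5 = (U² + U²) + 5 = 2*U² + 5 = 5 + 2*U²)
d = 1/26 (d = 2/(0*1 - 1*(-4)) - 6/(5 + 2*2²) = 2/(0 + 4) - 6/(5 + 2*4) = 2/4 - 6/(5 + 8) = 2*(¼) - 6/13 = ½ - 6*1/13 = ½ - 6/13 = 1/26 ≈ 0.038462)
d⁴ = (1/26)⁴ = 1/456976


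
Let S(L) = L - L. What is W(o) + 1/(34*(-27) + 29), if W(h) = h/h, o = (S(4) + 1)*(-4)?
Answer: 888/889 ≈ 0.99887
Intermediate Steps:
S(L) = 0
o = -4 (o = (0 + 1)*(-4) = 1*(-4) = -4)
W(h) = 1
W(o) + 1/(34*(-27) + 29) = 1 + 1/(34*(-27) + 29) = 1 + 1/(-918 + 29) = 1 + 1/(-889) = 1 - 1/889 = 888/889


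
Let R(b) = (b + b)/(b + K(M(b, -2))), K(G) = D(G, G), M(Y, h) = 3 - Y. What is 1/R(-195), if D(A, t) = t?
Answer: -1/130 ≈ -0.0076923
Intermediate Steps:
K(G) = G
R(b) = 2*b/3 (R(b) = (b + b)/(b + (3 - b)) = (2*b)/3 = (2*b)*(⅓) = 2*b/3)
1/R(-195) = 1/((⅔)*(-195)) = 1/(-130) = -1/130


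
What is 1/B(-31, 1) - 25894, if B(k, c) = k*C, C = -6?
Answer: -4816283/186 ≈ -25894.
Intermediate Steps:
B(k, c) = -6*k (B(k, c) = k*(-6) = -6*k)
1/B(-31, 1) - 25894 = 1/(-6*(-31)) - 25894 = 1/186 - 25894 = -4816283/186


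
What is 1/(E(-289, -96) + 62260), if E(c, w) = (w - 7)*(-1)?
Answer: 1/62363 ≈ 1.6035e-5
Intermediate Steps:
E(c, w) = 7 - w (E(c, w) = (-7 + w)*(-1) = 7 - w)
1/(E(-289, -96) + 62260) = 1/((7 - 1*(-96)) + 62260) = 1/((7 + 96) + 62260) = 1/(103 + 62260) = 1/62363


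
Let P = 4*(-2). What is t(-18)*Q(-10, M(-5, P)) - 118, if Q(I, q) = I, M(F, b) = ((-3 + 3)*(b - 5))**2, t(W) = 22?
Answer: -338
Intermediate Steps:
P = -8
M(F, b) = 0 (M(F, b) = (0*(-5 + b))**2 = 0**2 = 0)
t(-18)*Q(-10, M(-5, P)) - 118 = 22*(-10) - 118 = -220 - 118 = -338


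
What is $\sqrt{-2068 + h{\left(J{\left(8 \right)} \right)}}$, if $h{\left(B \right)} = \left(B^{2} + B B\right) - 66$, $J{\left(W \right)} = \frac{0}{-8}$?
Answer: $i \sqrt{2134} \approx 46.195 i$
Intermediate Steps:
$J{\left(W \right)} = 0$ ($J{\left(W \right)} = 0 \left(- \frac{1}{8}\right) = 0$)
$h{\left(B \right)} = -66 + 2 B^{2}$ ($h{\left(B \right)} = \left(B^{2} + B^{2}\right) - 66 = 2 B^{2} - 66 = -66 + 2 B^{2}$)
$\sqrt{-2068 + h{\left(J{\left(8 \right)} \right)}} = \sqrt{-2068 - \left(66 - 2 \cdot 0^{2}\right)} = \sqrt{-2068 + \left(-66 + 2 \cdot 0\right)} = \sqrt{-2068 + \left(-66 + 0\right)} = \sqrt{-2068 - 66} = \sqrt{-2134} = i \sqrt{2134}$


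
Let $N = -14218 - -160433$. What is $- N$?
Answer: $-146215$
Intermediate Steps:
$N = 146215$ ($N = -14218 + 160433 = 146215$)
$- N = \left(-1\right) 146215 = -146215$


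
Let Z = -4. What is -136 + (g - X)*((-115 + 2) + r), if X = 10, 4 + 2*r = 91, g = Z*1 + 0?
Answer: 837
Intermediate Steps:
g = -4 (g = -4*1 + 0 = -4 + 0 = -4)
r = 87/2 (r = -2 + (½)*91 = -2 + 91/2 = 87/2 ≈ 43.500)
-136 + (g - X)*((-115 + 2) + r) = -136 + (-4 - 1*10)*((-115 + 2) + 87/2) = -136 + (-4 - 10)*(-113 + 87/2) = -136 - 14*(-139/2) = -136 + 973 = 837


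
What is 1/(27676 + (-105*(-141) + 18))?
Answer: 1/42499 ≈ 2.3530e-5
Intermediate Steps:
1/(27676 + (-105*(-141) + 18)) = 1/(27676 + (14805 + 18)) = 1/(27676 + 14823) = 1/42499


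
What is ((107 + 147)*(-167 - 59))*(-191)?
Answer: 10964164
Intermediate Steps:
((107 + 147)*(-167 - 59))*(-191) = (254*(-226))*(-191) = -57404*(-191) = 10964164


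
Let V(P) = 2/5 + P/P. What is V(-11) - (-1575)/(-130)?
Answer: -1393/130 ≈ -10.715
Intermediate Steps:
V(P) = 7/5 (V(P) = 2*(1/5) + 1 = 2/5 + 1 = 7/5)
V(-11) - (-1575)/(-130) = 7/5 - (-1575)/(-130) = 7/5 - (-1575)*(-1)/130 = 7/5 - 105*3/26 = 7/5 - 315/26 = -1393/130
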